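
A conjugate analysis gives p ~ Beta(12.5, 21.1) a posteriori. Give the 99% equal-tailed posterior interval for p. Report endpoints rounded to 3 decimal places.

Posterior: Beta(12.5, 21.1).
Equal-tailed 99% interval: the 0.005 and 0.995 quantiles of Beta(12.5, 21.1).
Posterior mean ≈ 0.372, SD ≈ 0.082; a Normal approximation gives roughly [0.160, 0.584].
Exact: F⁻¹(0.005) = 0.180; F⁻¹(0.995) = 0.592.

[0.180, 0.592]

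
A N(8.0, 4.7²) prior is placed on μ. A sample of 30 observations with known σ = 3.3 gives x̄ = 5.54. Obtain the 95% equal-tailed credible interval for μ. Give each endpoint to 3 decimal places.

[4.408, 6.751]

Posterior precision = 1/4.7² + 30/3.3² = 0.0453 + 2.7548 = 2.8001, so posterior SD = 0.5976.
Posterior mean = (8.0/4.7² + 30·5.54/3.3²) / 2.8001 = 5.5798.
Interval: 5.5798 ± 1.960 × 0.5976 → [4.408, 6.751].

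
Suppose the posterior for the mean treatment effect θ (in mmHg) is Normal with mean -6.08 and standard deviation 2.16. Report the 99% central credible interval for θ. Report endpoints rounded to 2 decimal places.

[-11.64, -0.52]

The posterior is symmetric, so the 99% equal-tailed interval is θ = -6.08 ± z·2.16 with z = 2.576.
Half-width: 2.576 × 2.16 = 5.56.
-6.08 − 5.56 = -11.64; -6.08 + 5.56 = -0.52.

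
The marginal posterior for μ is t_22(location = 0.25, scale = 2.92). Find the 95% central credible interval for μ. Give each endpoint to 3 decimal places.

[-5.806, 6.306]

The t_22 distribution is symmetric; the 95% interval is 0.25 ± t·2.92 with t_{0.975,22} = 2.074.
Half-width: 2.074 × 2.92 = 6.056.
0.25 − 6.056 = -5.806; 0.25 + 6.056 = 6.306.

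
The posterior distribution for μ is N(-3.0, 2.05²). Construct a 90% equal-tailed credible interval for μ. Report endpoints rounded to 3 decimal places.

[-6.372, 0.372]

The posterior is symmetric, so the 90% equal-tailed interval is μ = -3.0 ± z·2.05 with z = 1.645.
Half-width: 1.645 × 2.05 = 3.372.
-3.0 − 3.372 = -6.372; -3.0 + 3.372 = 0.372.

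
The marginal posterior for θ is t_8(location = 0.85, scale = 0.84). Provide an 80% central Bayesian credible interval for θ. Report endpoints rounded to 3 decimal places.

The t_8 distribution is symmetric; the 80% interval is 0.85 ± t·0.84 with t_{0.9,8} = 1.397.
Half-width: 1.397 × 0.84 = 1.173.
0.85 − 1.173 = -0.323; 0.85 + 1.173 = 2.023.

[-0.323, 2.023]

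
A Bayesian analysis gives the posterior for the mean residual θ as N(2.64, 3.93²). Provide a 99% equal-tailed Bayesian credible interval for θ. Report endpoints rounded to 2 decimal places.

[-7.48, 12.76]

The posterior is symmetric, so the 99% equal-tailed interval is θ = 2.64 ± z·3.93 with z = 2.576.
Half-width: 2.576 × 3.93 = 10.12.
2.64 − 10.12 = -7.48; 2.64 + 10.12 = 12.76.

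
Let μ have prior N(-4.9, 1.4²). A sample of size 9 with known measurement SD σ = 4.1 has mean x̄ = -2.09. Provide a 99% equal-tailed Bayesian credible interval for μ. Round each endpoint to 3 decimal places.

[-5.980, -0.942]

Posterior precision = 1/1.4² + 9/4.1² = 0.5102 + 0.5354 = 1.0456, so posterior SD = 0.9780.
Posterior mean = (-4.9/1.4² + 9·-2.09/4.1²) / 1.0456 = -3.4611.
Interval: -3.4611 ± 2.576 × 0.9780 → [-5.980, -0.942].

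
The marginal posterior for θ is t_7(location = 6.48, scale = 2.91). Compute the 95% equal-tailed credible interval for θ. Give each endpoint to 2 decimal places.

[-0.40, 13.36]

The t_7 distribution is symmetric; the 95% interval is 6.48 ± t·2.91 with t_{0.975,7} = 2.365.
Half-width: 2.365 × 2.91 = 6.88.
6.48 − 6.88 = -0.40; 6.48 + 6.88 = 13.36.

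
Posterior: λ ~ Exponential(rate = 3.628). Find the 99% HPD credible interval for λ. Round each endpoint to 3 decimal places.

[0.000, 1.269]

The exponential density is strictly decreasing on [0, ∞), so the HPD interval is anchored at 0: [0, q] with P(λ ≤ q) = 0.99.
q = −ln(1 − 0.99) / 3.628 = 4.6052 / 3.628 = 1.269.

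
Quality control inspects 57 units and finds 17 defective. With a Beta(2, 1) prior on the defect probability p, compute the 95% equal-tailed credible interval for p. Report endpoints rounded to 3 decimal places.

Posterior: Beta(2+17, 1+40) = Beta(19, 41).
Equal-tailed 95% interval: the 0.025 and 0.975 quantiles of Beta(19, 41).
Posterior mean ≈ 0.317, SD ≈ 0.060; a Normal approximation gives roughly [0.200, 0.433].
Exact: F⁻¹(0.025) = 0.206; F⁻¹(0.975) = 0.439.

[0.206, 0.439]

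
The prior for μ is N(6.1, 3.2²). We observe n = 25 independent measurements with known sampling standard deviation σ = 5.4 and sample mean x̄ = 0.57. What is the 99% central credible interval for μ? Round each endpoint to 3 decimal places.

[-1.500, 3.771]

Posterior precision = 1/3.2² + 25/5.4² = 0.0977 + 0.8573 = 0.9550, so posterior SD = 1.0233.
Posterior mean = (6.1/3.2² + 25·0.57/5.4²) / 0.9550 = 1.1355.
Interval: 1.1355 ± 2.576 × 1.0233 → [-1.500, 3.771].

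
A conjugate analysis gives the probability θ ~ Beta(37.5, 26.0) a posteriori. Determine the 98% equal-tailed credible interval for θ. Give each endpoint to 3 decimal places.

Posterior: Beta(37.5, 26.0).
Equal-tailed 98% interval: the 0.01 and 0.99 quantiles of Beta(37.5, 26.0).
Posterior mean ≈ 0.591, SD ≈ 0.061; a Normal approximation gives roughly [0.448, 0.733].
Exact: F⁻¹(0.01) = 0.445; F⁻¹(0.99) = 0.727.

[0.445, 0.727]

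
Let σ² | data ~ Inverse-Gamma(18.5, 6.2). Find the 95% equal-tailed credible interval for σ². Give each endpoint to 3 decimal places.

[0.223, 0.561]

Inverse-Gamma(18.5, 6.2) quantiles: F⁻¹(0.025) and F⁻¹(0.975).
Equivalently, 1/σ² ~ Gamma(18.5, rate = 6.2); invert its 0.975 and 0.025 quantiles.
Posterior mean ≈ 0.354, SD ≈ 0.087; a Normal approximation gives roughly [0.183, 0.525].
Exact: lower = 0.223; upper = 0.561.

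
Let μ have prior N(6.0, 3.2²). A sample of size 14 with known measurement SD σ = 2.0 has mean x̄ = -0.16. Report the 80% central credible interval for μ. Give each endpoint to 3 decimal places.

[-0.668, 0.683]

Posterior precision = 1/3.2² + 14/2.0² = 0.0977 + 3.5000 = 3.5977, so posterior SD = 0.5272.
Posterior mean = (6.0/3.2² + 14·-0.16/2.0²) / 3.5977 = 0.0072.
Interval: 0.0072 ± 1.282 × 0.5272 → [-0.668, 0.683].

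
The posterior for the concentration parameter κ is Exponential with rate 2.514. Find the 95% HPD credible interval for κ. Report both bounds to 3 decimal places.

[0.000, 1.192]

The exponential density is strictly decreasing on [0, ∞), so the HPD interval is anchored at 0: [0, q] with P(κ ≤ q) = 0.95.
q = −ln(1 − 0.95) / 2.514 = 2.9957 / 2.514 = 1.192.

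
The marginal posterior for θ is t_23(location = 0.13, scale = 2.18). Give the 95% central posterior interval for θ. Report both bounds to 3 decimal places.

The t_23 distribution is symmetric; the 95% interval is 0.13 ± t·2.18 with t_{0.975,23} = 2.069.
Half-width: 2.069 × 2.18 = 4.510.
0.13 − 4.510 = -4.380; 0.13 + 4.510 = 4.640.

[-4.380, 4.640]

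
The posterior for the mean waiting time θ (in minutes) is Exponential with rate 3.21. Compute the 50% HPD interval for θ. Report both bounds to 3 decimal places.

The exponential density is strictly decreasing on [0, ∞), so the HPD interval is anchored at 0: [0, q] with P(θ ≤ q) = 0.50.
q = −ln(1 − 0.50) / 3.21 = 0.6931 / 3.21 = 0.216.

[0.000, 0.216]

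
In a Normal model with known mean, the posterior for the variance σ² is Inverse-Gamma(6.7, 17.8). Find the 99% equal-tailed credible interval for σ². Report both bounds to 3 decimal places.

Inverse-Gamma(6.7, 17.8) quantiles: F⁻¹(0.005) and F⁻¹(0.995).
Equivalently, 1/σ² ~ Gamma(6.7, rate = 17.8); invert its 0.995 and 0.005 quantiles.
Posterior mean ≈ 3.123, SD ≈ 1.440; a Normal approximation gives roughly [-0.588, 6.833].
Exact: lower = 1.170; upper = 9.451.

[1.170, 9.451]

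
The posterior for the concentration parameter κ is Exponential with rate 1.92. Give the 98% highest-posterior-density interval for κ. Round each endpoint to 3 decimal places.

[0.000, 2.038]

The exponential density is strictly decreasing on [0, ∞), so the HPD interval is anchored at 0: [0, q] with P(κ ≤ q) = 0.98.
q = −ln(1 − 0.98) / 1.92 = 3.9120 / 1.92 = 2.038.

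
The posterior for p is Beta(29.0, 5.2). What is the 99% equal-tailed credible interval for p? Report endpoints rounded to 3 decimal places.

[0.659, 0.963]

Posterior: Beta(29.0, 5.2).
Equal-tailed 99% interval: the 0.005 and 0.995 quantiles of Beta(29.0, 5.2).
Posterior mean ≈ 0.848, SD ≈ 0.061; a Normal approximation gives roughly [0.692, 1.004].
Exact: F⁻¹(0.005) = 0.659; F⁻¹(0.995) = 0.963.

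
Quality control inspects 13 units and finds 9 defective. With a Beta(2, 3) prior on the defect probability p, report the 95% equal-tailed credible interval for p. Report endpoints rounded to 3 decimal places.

[0.383, 0.816]

Posterior: Beta(2+9, 3+4) = Beta(11, 7).
Equal-tailed 95% interval: the 0.025 and 0.975 quantiles of Beta(11, 7).
Posterior mean ≈ 0.611, SD ≈ 0.112; a Normal approximation gives roughly [0.392, 0.830].
Exact: F⁻¹(0.025) = 0.383; F⁻¹(0.975) = 0.816.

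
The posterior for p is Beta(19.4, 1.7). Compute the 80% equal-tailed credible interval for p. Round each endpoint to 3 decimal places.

Posterior: Beta(19.4, 1.7).
Equal-tailed 80% interval: the 0.1 and 0.9 quantiles of Beta(19.4, 1.7).
Posterior mean ≈ 0.919, SD ≈ 0.058; a Normal approximation gives roughly [0.845, 0.994].
Exact: F⁻¹(0.1) = 0.840; F⁻¹(0.9) = 0.981.

[0.840, 0.981]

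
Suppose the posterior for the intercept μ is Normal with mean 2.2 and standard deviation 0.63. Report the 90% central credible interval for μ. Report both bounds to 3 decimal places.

The posterior is symmetric, so the 90% equal-tailed interval is μ = 2.2 ± z·0.63 with z = 1.645.
Half-width: 1.645 × 0.63 = 1.036.
2.2 − 1.036 = 1.164; 2.2 + 1.036 = 3.236.

[1.164, 3.236]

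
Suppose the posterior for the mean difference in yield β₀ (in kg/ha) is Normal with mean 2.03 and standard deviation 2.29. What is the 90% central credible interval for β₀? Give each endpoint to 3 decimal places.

[-1.737, 5.797]

The posterior is symmetric, so the 90% equal-tailed interval is β₀ = 2.03 ± z·2.29 with z = 1.645.
Half-width: 1.645 × 2.29 = 3.767.
2.03 − 3.767 = -1.737; 2.03 + 3.767 = 5.797.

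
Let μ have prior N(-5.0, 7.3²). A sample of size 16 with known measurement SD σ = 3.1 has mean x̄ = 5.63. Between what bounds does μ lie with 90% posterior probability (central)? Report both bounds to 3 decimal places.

Posterior precision = 1/7.3² + 16/3.1² = 0.0188 + 1.6649 = 1.6837, so posterior SD = 0.7707.
Posterior mean = (-5.0/7.3² + 16·5.63/3.1²) / 1.6837 = 5.5115.
Interval: 5.5115 ± 1.645 × 0.7707 → [4.244, 6.779].

[4.244, 6.779]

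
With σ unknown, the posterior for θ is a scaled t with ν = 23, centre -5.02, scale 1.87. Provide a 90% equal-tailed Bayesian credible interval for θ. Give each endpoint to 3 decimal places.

The t_23 distribution is symmetric; the 90% interval is -5.02 ± t·1.87 with t_{0.95,23} = 1.714.
Half-width: 1.714 × 1.87 = 3.205.
-5.02 − 3.205 = -8.225; -5.02 + 3.205 = -1.815.

[-8.225, -1.815]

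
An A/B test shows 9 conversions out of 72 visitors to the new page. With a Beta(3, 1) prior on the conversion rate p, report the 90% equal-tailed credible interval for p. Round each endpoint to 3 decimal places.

Posterior: Beta(3+9, 1+63) = Beta(12, 64).
Equal-tailed 90% interval: the 0.05 and 0.95 quantiles of Beta(12, 64).
Posterior mean ≈ 0.158, SD ≈ 0.042; a Normal approximation gives roughly [0.090, 0.226].
Exact: F⁻¹(0.05) = 0.095; F⁻¹(0.95) = 0.231.

[0.095, 0.231]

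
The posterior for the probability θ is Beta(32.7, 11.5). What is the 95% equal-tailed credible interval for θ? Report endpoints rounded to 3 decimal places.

[0.603, 0.857]

Posterior: Beta(32.7, 11.5).
Equal-tailed 95% interval: the 0.025 and 0.975 quantiles of Beta(32.7, 11.5).
Posterior mean ≈ 0.740, SD ≈ 0.065; a Normal approximation gives roughly [0.612, 0.868].
Exact: F⁻¹(0.025) = 0.603; F⁻¹(0.975) = 0.857.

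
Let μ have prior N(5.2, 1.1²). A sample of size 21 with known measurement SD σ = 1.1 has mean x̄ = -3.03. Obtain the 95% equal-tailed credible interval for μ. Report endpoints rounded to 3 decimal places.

Posterior precision = 1/1.1² + 21/1.1² = 0.8264 + 17.3554 = 18.1818, so posterior SD = 0.2345.
Posterior mean = (5.2/1.1² + 21·-3.03/1.1²) / 18.1818 = -2.6559.
Interval: -2.6559 ± 1.960 × 0.2345 → [-3.116, -2.196].

[-3.116, -2.196]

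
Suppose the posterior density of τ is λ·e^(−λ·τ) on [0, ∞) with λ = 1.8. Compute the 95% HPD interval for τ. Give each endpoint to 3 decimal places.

The exponential density is strictly decreasing on [0, ∞), so the HPD interval is anchored at 0: [0, q] with P(τ ≤ q) = 0.95.
q = −ln(1 − 0.95) / 1.8 = 2.9957 / 1.8 = 1.664.

[0.000, 1.664]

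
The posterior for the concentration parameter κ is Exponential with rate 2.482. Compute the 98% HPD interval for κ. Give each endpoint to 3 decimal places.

[0.000, 1.576]

The exponential density is strictly decreasing on [0, ∞), so the HPD interval is anchored at 0: [0, q] with P(κ ≤ q) = 0.98.
q = −ln(1 − 0.98) / 2.482 = 3.9120 / 2.482 = 1.576.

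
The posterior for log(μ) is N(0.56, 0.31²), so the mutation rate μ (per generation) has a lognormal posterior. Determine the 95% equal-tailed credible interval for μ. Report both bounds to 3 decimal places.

[0.954, 3.214]

On the log scale the 95% interval is 0.56 ± 1.960 × 0.31 = [-0.0476, 1.1676].
Exponentiate: [e^-0.0476, e^1.1676] = [0.954, 3.214].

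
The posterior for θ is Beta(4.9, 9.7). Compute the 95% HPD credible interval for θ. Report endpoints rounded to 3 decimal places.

The posterior is unimodal and skewed, so the HPD interval has equal density at both endpoints and is the shortest 95% interval.
Solving f(0.114) = f(0.569) with F(0.569) − F(0.114) = 0.95 gives [0.114, 0.569].
For comparison, the equal-tailed interval is [0.127, 0.587]; the HPD is narrower and shifted toward the mode.

[0.114, 0.569]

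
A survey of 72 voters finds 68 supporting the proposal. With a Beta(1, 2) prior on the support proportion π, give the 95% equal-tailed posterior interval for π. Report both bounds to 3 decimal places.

[0.849, 0.970]

Posterior: Beta(1+68, 2+4) = Beta(69, 6).
Equal-tailed 95% interval: the 0.025 and 0.975 quantiles of Beta(69, 6).
Posterior mean ≈ 0.920, SD ≈ 0.031; a Normal approximation gives roughly [0.859, 0.981].
Exact: F⁻¹(0.025) = 0.849; F⁻¹(0.975) = 0.970.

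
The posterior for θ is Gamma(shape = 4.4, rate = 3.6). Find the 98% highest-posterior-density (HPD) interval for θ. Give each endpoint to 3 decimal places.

[0.183, 2.736]

The posterior is unimodal and skewed, so the HPD interval has equal density at both endpoints and is the shortest 98% interval.
Solving f(0.183) = f(2.736) with F(2.736) − F(0.183) = 0.98 gives [0.183, 2.736].
For comparison, the equal-tailed interval is [0.277, 2.966]; the HPD is narrower and shifted toward the mode.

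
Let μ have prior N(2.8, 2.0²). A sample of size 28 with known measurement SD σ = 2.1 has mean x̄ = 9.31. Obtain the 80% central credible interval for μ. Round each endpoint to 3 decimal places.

Posterior precision = 1/2.0² + 28/2.1² = 0.2500 + 6.3492 = 6.5992, so posterior SD = 0.3893.
Posterior mean = (2.8/2.0² + 28·9.31/2.1²) / 6.5992 = 9.0634.
Interval: 9.0634 ± 1.282 × 0.3893 → [8.565, 9.562].

[8.565, 9.562]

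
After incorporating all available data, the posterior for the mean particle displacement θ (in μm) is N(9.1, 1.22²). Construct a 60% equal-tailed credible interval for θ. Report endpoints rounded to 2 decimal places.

[8.07, 10.13]

The posterior is symmetric, so the 60% equal-tailed interval is θ = 9.1 ± z·1.22 with z = 0.842.
Half-width: 0.842 × 1.22 = 1.03.
9.1 − 1.03 = 8.07; 9.1 + 1.03 = 10.13.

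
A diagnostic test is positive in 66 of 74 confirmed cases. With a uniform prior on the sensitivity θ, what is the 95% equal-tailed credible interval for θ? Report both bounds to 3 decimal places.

[0.801, 0.944]

Posterior: Beta(1+66, 1+8) = Beta(67, 9).
Equal-tailed 95% interval: the 0.025 and 0.975 quantiles of Beta(67, 9).
Posterior mean ≈ 0.882, SD ≈ 0.037; a Normal approximation gives roughly [0.809, 0.954].
Exact: F⁻¹(0.025) = 0.801; F⁻¹(0.975) = 0.944.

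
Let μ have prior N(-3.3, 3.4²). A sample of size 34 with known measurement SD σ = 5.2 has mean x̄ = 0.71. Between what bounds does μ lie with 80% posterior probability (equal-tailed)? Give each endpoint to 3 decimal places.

Posterior precision = 1/3.4² + 34/5.2² = 0.0865 + 1.2574 = 1.3439, so posterior SD = 0.8626.
Posterior mean = (-3.3/3.4² + 34·0.71/5.2²) / 1.3439 = 0.4519.
Interval: 0.4519 ± 1.282 × 0.8626 → [-0.654, 1.557].

[-0.654, 1.557]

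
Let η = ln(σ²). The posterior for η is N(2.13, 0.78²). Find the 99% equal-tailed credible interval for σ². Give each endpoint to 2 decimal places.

[1.13, 62.75]

On the log scale the 99% interval is 2.13 ± 2.576 × 0.78 = [0.1209, 4.1391].
Exponentiate: [e^0.1209, e^4.1391] = [1.13, 62.75].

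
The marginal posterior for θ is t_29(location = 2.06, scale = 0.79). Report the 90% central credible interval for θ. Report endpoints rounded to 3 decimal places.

The t_29 distribution is symmetric; the 90% interval is 2.06 ± t·0.79 with t_{0.95,29} = 1.699.
Half-width: 1.699 × 0.79 = 1.342.
2.06 − 1.342 = 0.718; 2.06 + 1.342 = 3.402.

[0.718, 3.402]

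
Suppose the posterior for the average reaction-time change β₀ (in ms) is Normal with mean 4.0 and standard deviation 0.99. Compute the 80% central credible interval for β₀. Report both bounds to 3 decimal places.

The posterior is symmetric, so the 80% equal-tailed interval is β₀ = 4.0 ± z·0.99 with z = 1.282.
Half-width: 1.282 × 0.99 = 1.269.
4.0 − 1.269 = 2.731; 4.0 + 1.269 = 5.269.

[2.731, 5.269]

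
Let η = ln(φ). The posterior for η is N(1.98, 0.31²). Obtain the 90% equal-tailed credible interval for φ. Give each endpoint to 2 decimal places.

On the log scale the 90% interval is 1.98 ± 1.645 × 0.31 = [1.4701, 2.4899].
Exponentiate: [e^1.4701, e^2.4899] = [4.35, 12.06].

[4.35, 12.06]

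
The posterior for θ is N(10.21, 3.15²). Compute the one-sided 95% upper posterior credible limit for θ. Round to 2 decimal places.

Need U with P(θ ≤ U) = 0.95: U = 10.21 + z_{0.05}·3.15.
z = 1.645; U = 10.21 + 1.645 × 3.15 = 15.39.

15.39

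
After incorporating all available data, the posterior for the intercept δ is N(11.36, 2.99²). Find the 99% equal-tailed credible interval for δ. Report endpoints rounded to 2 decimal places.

[3.66, 19.06]

The posterior is symmetric, so the 99% equal-tailed interval is δ = 11.36 ± z·2.99 with z = 2.576.
Half-width: 2.576 × 2.99 = 7.70.
11.36 − 7.70 = 3.66; 11.36 + 7.70 = 19.06.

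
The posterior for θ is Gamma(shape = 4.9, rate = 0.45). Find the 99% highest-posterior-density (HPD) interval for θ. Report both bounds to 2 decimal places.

The posterior is unimodal and skewed, so the HPD interval has equal density at both endpoints and is the shortest 99% interval.
Solving f(1.58) = f(25.79) with F(25.79) − F(1.58) = 0.99 gives [1.58, 25.79].
For comparison, the equal-tailed interval is [2.30, 27.63]; the HPD is narrower and shifted toward the mode.

[1.58, 25.79]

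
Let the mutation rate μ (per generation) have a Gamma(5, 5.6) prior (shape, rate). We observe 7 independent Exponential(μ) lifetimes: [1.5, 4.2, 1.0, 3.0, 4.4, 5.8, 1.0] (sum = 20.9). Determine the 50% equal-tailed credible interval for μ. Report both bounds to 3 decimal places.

Posterior: Gamma(5+7, 5.6+20.9) = Gamma(12, 26.5) (shape, rate).
Equal-tailed 50% interval: Gamma(12, 26.5) quantiles at 0.25 and 0.75.
Posterior mean ≈ 0.453, SD ≈ 0.131; a Normal approximation gives roughly [0.365, 0.541].
Exact: lower = 0.359; upper = 0.533.

[0.359, 0.533]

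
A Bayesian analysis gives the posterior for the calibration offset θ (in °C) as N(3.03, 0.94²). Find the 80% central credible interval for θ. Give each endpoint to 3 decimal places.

[1.825, 4.235]

The posterior is symmetric, so the 80% equal-tailed interval is θ = 3.03 ± z·0.94 with z = 1.282.
Half-width: 1.282 × 0.94 = 1.205.
3.03 − 1.205 = 1.825; 3.03 + 1.205 = 4.235.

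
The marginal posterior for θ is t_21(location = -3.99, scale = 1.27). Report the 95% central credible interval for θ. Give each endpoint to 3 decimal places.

The t_21 distribution is symmetric; the 95% interval is -3.99 ± t·1.27 with t_{0.975,21} = 2.080.
Half-width: 2.080 × 1.27 = 2.641.
-3.99 − 2.641 = -6.631; -3.99 + 2.641 = -1.349.

[-6.631, -1.349]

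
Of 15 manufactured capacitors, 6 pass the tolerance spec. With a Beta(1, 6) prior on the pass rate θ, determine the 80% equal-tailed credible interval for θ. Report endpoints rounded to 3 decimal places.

Posterior: Beta(1+6, 6+9) = Beta(7, 15).
Equal-tailed 80% interval: the 0.1 and 0.9 quantiles of Beta(7, 15).
Posterior mean ≈ 0.318, SD ≈ 0.097; a Normal approximation gives roughly [0.194, 0.443].
Exact: F⁻¹(0.1) = 0.196; F⁻¹(0.9) = 0.448.

[0.196, 0.448]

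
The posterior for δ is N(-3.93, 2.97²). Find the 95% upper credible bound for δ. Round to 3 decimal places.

0.955

Need U with P(δ ≤ U) = 0.95: U = -3.93 + z_{0.05}·2.97.
z = 1.645; U = -3.93 + 1.645 × 2.97 = 0.955.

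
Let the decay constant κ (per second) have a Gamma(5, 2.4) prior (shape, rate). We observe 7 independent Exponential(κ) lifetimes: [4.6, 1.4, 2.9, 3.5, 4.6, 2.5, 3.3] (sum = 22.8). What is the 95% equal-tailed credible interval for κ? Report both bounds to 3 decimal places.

Posterior: Gamma(5+7, 2.4+22.8) = Gamma(12, 25.2) (shape, rate).
Equal-tailed 95% interval: Gamma(12, 25.2) quantiles at 0.025 and 0.975.
Posterior mean ≈ 0.476, SD ≈ 0.137; a Normal approximation gives roughly [0.207, 0.746].
Exact: lower = 0.246; upper = 0.781.

[0.246, 0.781]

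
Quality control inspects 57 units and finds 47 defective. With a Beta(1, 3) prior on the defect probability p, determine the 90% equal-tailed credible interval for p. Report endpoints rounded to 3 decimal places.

[0.696, 0.867]

Posterior: Beta(1+47, 3+10) = Beta(48, 13).
Equal-tailed 90% interval: the 0.05 and 0.95 quantiles of Beta(48, 13).
Posterior mean ≈ 0.787, SD ≈ 0.052; a Normal approximation gives roughly [0.701, 0.872].
Exact: F⁻¹(0.05) = 0.696; F⁻¹(0.95) = 0.867.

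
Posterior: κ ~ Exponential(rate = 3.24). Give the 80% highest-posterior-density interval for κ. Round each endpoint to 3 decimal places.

The exponential density is strictly decreasing on [0, ∞), so the HPD interval is anchored at 0: [0, q] with P(κ ≤ q) = 0.80.
q = −ln(1 − 0.80) / 3.24 = 1.6094 / 3.24 = 0.497.

[0.000, 0.497]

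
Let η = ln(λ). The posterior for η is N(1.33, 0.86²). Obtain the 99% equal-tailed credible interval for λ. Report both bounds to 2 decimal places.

On the log scale the 99% interval is 1.33 ± 2.576 × 0.86 = [-0.8852, 3.5452].
Exponentiate: [e^-0.8852, e^3.5452] = [0.41, 34.65].

[0.41, 34.65]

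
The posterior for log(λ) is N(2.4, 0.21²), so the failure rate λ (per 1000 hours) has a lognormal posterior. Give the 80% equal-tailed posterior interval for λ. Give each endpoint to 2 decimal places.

On the log scale the 80% interval is 2.4 ± 1.282 × 0.21 = [2.1309, 2.6691].
Exponentiate: [e^2.1309, e^2.6691] = [8.42, 14.43].

[8.42, 14.43]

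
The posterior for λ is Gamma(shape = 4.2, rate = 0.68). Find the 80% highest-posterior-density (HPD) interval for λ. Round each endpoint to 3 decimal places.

The posterior is unimodal and skewed, so the HPD interval has equal density at both endpoints and is the shortest 80% interval.
Solving f(2.037) = f(9.059) with F(9.059) − F(2.037) = 0.80 gives [2.037, 9.059].
For comparison, the equal-tailed interval is [2.764, 10.215]; the HPD is narrower and shifted toward the mode.

[2.037, 9.059]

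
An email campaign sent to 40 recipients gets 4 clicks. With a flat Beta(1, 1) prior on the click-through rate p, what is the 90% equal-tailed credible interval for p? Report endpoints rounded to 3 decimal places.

[0.049, 0.210]

Posterior: Beta(1+4, 1+36) = Beta(5, 37).
Equal-tailed 90% interval: the 0.05 and 0.95 quantiles of Beta(5, 37).
Posterior mean ≈ 0.119, SD ≈ 0.049; a Normal approximation gives roughly [0.038, 0.200].
Exact: F⁻¹(0.05) = 0.049; F⁻¹(0.95) = 0.210.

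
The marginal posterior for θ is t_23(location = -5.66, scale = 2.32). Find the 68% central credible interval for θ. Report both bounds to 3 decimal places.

[-8.018, -3.302]

The t_23 distribution is symmetric; the 68% interval is -5.66 ± t·2.32 with t_{0.84,23} = 1.016.
Half-width: 1.016 × 2.32 = 2.358.
-5.66 − 2.358 = -8.018; -5.66 + 2.358 = -3.302.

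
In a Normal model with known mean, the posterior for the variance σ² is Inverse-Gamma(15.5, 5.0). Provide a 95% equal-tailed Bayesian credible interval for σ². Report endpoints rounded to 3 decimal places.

Inverse-Gamma(15.5, 5.0) quantiles: F⁻¹(0.025) and F⁻¹(0.975).
Equivalently, 1/σ² ~ Gamma(15.5, rate = 5.0); invert its 0.975 and 0.025 quantiles.
Posterior mean ≈ 0.345, SD ≈ 0.094; a Normal approximation gives roughly [0.161, 0.529].
Exact: lower = 0.207; upper = 0.570.

[0.207, 0.570]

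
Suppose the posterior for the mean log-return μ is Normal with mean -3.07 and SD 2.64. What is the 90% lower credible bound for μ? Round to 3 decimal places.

Need L with P(μ ≥ L) = 0.90: L = -3.07 − z_{0.1}·2.64.
z = 1.282; L = -3.07 − 1.282 × 2.64 = -6.453.

-6.453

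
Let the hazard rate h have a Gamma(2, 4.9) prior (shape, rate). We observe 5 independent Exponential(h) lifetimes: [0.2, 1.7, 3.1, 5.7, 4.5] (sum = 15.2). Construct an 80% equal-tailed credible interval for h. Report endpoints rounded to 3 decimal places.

Posterior: Gamma(2+5, 4.9+15.2) = Gamma(7, 20.1) (shape, rate).
Equal-tailed 80% interval: Gamma(7, 20.1) quantiles at 0.1 and 0.9.
Posterior mean ≈ 0.348, SD ≈ 0.132; a Normal approximation gives roughly [0.180, 0.517].
Exact: lower = 0.194; upper = 0.524.

[0.194, 0.524]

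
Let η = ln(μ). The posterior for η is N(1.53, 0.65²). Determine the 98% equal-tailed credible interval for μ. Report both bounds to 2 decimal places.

[1.02, 20.95]

On the log scale the 98% interval is 1.53 ± 2.326 × 0.65 = [0.0179, 3.0421].
Exponentiate: [e^0.0179, e^3.0421] = [1.02, 20.95].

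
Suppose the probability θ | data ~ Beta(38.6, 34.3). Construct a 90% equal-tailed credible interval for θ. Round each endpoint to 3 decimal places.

Posterior: Beta(38.6, 34.3).
Equal-tailed 90% interval: the 0.05 and 0.95 quantiles of Beta(38.6, 34.3).
Posterior mean ≈ 0.529, SD ≈ 0.058; a Normal approximation gives roughly [0.434, 0.625].
Exact: F⁻¹(0.05) = 0.433; F⁻¹(0.95) = 0.625.

[0.433, 0.625]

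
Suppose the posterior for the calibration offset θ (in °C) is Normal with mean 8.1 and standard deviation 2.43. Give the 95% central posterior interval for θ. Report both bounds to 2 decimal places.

The posterior is symmetric, so the 95% equal-tailed interval is θ = 8.1 ± z·2.43 with z = 1.960.
Half-width: 1.960 × 2.43 = 4.76.
8.1 − 4.76 = 3.34; 8.1 + 4.76 = 12.86.

[3.34, 12.86]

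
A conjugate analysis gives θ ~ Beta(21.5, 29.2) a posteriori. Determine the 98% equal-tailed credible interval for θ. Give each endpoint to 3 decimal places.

[0.270, 0.586]

Posterior: Beta(21.5, 29.2).
Equal-tailed 98% interval: the 0.01 and 0.99 quantiles of Beta(21.5, 29.2).
Posterior mean ≈ 0.424, SD ≈ 0.069; a Normal approximation gives roughly [0.264, 0.584].
Exact: F⁻¹(0.01) = 0.270; F⁻¹(0.99) = 0.586.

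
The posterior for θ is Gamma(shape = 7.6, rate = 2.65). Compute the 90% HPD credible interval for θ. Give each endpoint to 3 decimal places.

The posterior is unimodal and skewed, so the HPD interval has equal density at both endpoints and is the shortest 90% interval.
Solving f(1.204) = f(4.471) with F(4.471) − F(1.204) = 0.90 gives [1.204, 4.471].
For comparison, the equal-tailed interval is [1.396, 4.765]; the HPD is narrower and shifted toward the mode.

[1.204, 4.471]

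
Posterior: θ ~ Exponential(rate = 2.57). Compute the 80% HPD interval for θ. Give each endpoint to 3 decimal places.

[0.000, 0.626]

The exponential density is strictly decreasing on [0, ∞), so the HPD interval is anchored at 0: [0, q] with P(θ ≤ q) = 0.80.
q = −ln(1 − 0.80) / 2.57 = 1.6094 / 2.57 = 0.626.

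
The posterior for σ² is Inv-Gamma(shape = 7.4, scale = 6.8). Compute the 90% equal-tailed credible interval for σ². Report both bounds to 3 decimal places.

Inverse-Gamma(7.4, 6.8) quantiles: F⁻¹(0.05) and F⁻¹(0.95).
Equivalently, 1/σ² ~ Gamma(7.4, rate = 6.8); invert its 0.95 and 0.05 quantiles.
Posterior mean ≈ 1.062, SD ≈ 0.457; a Normal approximation gives roughly [0.310, 1.815].
Exact: lower = 0.550; upper = 1.910.

[0.550, 1.910]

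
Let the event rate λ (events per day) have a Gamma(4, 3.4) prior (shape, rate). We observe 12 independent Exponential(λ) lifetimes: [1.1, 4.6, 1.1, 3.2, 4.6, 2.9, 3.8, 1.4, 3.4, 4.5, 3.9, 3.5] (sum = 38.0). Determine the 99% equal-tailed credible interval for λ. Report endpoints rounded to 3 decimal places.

[0.183, 0.680]

Posterior: Gamma(4+12, 3.4+38.0) = Gamma(16, 41.4) (shape, rate).
Equal-tailed 99% interval: Gamma(16, 41.4) quantiles at 0.005 and 0.995.
Posterior mean ≈ 0.386, SD ≈ 0.097; a Normal approximation gives roughly [0.138, 0.635].
Exact: lower = 0.183; upper = 0.680.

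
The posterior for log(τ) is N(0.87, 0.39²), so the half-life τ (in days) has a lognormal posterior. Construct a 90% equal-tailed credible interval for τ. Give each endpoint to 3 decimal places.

[1.257, 4.533]

On the log scale the 90% interval is 0.87 ± 1.645 × 0.39 = [0.2285, 1.5115].
Exponentiate: [e^0.2285, e^1.5115] = [1.257, 4.533].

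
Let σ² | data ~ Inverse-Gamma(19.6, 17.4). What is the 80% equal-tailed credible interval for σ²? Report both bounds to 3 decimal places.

Inverse-Gamma(19.6, 17.4) quantiles: F⁻¹(0.1) and F⁻¹(0.9).
Equivalently, 1/σ² ~ Gamma(19.6, rate = 17.4); invert its 0.9 and 0.1 quantiles.
Posterior mean ≈ 0.935, SD ≈ 0.223; a Normal approximation gives roughly [0.650, 1.221].
Exact: lower = 0.684; upper = 1.227.

[0.684, 1.227]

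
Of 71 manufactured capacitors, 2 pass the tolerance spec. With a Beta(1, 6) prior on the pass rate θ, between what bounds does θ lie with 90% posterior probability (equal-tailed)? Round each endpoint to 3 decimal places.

Posterior: Beta(1+2, 6+69) = Beta(3, 75).
Equal-tailed 90% interval: the 0.05 and 0.95 quantiles of Beta(3, 75).
Posterior mean ≈ 0.038, SD ≈ 0.022; a Normal approximation gives roughly [0.003, 0.074].
Exact: F⁻¹(0.05) = 0.011; F⁻¹(0.95) = 0.080.

[0.011, 0.080]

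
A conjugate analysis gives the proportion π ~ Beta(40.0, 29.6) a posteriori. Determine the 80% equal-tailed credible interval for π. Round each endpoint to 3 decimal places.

Posterior: Beta(40.0, 29.6).
Equal-tailed 80% interval: the 0.1 and 0.9 quantiles of Beta(40.0, 29.6).
Posterior mean ≈ 0.575, SD ≈ 0.059; a Normal approximation gives roughly [0.499, 0.650].
Exact: F⁻¹(0.1) = 0.498; F⁻¹(0.9) = 0.650.

[0.498, 0.650]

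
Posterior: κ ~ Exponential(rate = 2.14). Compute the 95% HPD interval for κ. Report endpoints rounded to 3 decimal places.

The exponential density is strictly decreasing on [0, ∞), so the HPD interval is anchored at 0: [0, q] with P(κ ≤ q) = 0.95.
q = −ln(1 − 0.95) / 2.14 = 2.9957 / 2.14 = 1.400.

[0.000, 1.400]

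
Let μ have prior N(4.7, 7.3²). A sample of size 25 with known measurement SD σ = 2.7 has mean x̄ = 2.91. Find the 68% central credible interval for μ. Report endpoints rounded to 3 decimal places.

[2.384, 3.455]

Posterior precision = 1/7.3² + 25/2.7² = 0.0188 + 3.4294 = 3.4481, so posterior SD = 0.5385.
Posterior mean = (4.7/7.3² + 25·2.91/2.7²) / 3.4481 = 2.9197.
Interval: 2.9197 ± 0.994 × 0.5385 → [2.384, 3.455].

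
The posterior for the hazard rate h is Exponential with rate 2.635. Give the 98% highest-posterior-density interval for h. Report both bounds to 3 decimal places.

[0.000, 1.485]

The exponential density is strictly decreasing on [0, ∞), so the HPD interval is anchored at 0: [0, q] with P(h ≤ q) = 0.98.
q = −ln(1 − 0.98) / 2.635 = 3.9120 / 2.635 = 1.485.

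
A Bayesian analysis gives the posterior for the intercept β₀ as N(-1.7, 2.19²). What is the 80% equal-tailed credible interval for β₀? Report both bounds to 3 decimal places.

The posterior is symmetric, so the 80% equal-tailed interval is β₀ = -1.7 ± z·2.19 with z = 1.282.
Half-width: 1.282 × 2.19 = 2.807.
-1.7 − 2.807 = -4.507; -1.7 + 2.807 = 1.107.

[-4.507, 1.107]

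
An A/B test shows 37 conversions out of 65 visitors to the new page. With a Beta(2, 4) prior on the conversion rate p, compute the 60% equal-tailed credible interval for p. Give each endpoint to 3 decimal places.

Posterior: Beta(2+37, 4+28) = Beta(39, 32).
Equal-tailed 60% interval: the 0.2 and 0.8 quantiles of Beta(39, 32).
Posterior mean ≈ 0.549, SD ≈ 0.059; a Normal approximation gives roughly [0.500, 0.599].
Exact: F⁻¹(0.2) = 0.500; F⁻¹(0.8) = 0.599.

[0.500, 0.599]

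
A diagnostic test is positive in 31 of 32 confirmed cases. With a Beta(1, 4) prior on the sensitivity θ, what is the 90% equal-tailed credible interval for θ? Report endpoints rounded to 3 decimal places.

Posterior: Beta(1+31, 4+1) = Beta(32, 5).
Equal-tailed 90% interval: the 0.05 and 0.95 quantiles of Beta(32, 5).
Posterior mean ≈ 0.865, SD ≈ 0.055; a Normal approximation gives roughly [0.774, 0.956].
Exact: F⁻¹(0.05) = 0.764; F⁻¹(0.95) = 0.944.

[0.764, 0.944]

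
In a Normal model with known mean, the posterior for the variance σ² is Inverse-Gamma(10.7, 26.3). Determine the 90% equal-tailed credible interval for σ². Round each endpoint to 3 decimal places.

[1.586, 4.424]

Inverse-Gamma(10.7, 26.3) quantiles: F⁻¹(0.05) and F⁻¹(0.95).
Equivalently, 1/σ² ~ Gamma(10.7, rate = 26.3); invert its 0.95 and 0.05 quantiles.
Posterior mean ≈ 2.711, SD ≈ 0.919; a Normal approximation gives roughly [1.199, 4.223].
Exact: lower = 1.586; upper = 4.424.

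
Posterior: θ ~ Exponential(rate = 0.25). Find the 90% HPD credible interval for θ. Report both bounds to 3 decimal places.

[0.000, 9.210]

The exponential density is strictly decreasing on [0, ∞), so the HPD interval is anchored at 0: [0, q] with P(θ ≤ q) = 0.90.
q = −ln(1 − 0.90) / 0.25 = 2.3026 / 0.25 = 9.210.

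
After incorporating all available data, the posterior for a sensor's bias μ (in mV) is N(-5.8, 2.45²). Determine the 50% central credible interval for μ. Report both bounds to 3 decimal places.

The posterior is symmetric, so the 50% equal-tailed interval is μ = -5.8 ± z·2.45 with z = 0.674.
Half-width: 0.674 × 2.45 = 1.652.
-5.8 − 1.652 = -7.452; -5.8 + 1.652 = -4.148.

[-7.452, -4.148]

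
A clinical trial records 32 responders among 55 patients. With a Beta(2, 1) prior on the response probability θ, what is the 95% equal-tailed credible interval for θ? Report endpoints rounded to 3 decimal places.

Posterior: Beta(2+32, 1+23) = Beta(34, 24).
Equal-tailed 95% interval: the 0.025 and 0.975 quantiles of Beta(34, 24).
Posterior mean ≈ 0.586, SD ≈ 0.064; a Normal approximation gives roughly [0.461, 0.712].
Exact: F⁻¹(0.025) = 0.458; F⁻¹(0.975) = 0.709.

[0.458, 0.709]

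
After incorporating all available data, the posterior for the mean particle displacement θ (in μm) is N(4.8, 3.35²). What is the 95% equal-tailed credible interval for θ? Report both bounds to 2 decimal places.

The posterior is symmetric, so the 95% equal-tailed interval is θ = 4.8 ± z·3.35 with z = 1.960.
Half-width: 1.960 × 3.35 = 6.57.
4.8 − 6.57 = -1.77; 4.8 + 6.57 = 11.37.

[-1.77, 11.37]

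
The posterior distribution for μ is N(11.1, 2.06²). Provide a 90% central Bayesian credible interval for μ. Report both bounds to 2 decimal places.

The posterior is symmetric, so the 90% equal-tailed interval is μ = 11.1 ± z·2.06 with z = 1.645.
Half-width: 1.645 × 2.06 = 3.39.
11.1 − 3.39 = 7.71; 11.1 + 3.39 = 14.49.

[7.71, 14.49]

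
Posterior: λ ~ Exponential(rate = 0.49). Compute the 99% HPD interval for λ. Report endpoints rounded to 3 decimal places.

The exponential density is strictly decreasing on [0, ∞), so the HPD interval is anchored at 0: [0, q] with P(λ ≤ q) = 0.99.
q = −ln(1 − 0.99) / 0.49 = 4.6052 / 0.49 = 9.398.

[0.000, 9.398]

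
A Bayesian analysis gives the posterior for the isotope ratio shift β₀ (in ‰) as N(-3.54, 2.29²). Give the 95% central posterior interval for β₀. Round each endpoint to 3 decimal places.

The posterior is symmetric, so the 95% equal-tailed interval is β₀ = -3.54 ± z·2.29 with z = 1.960.
Half-width: 1.960 × 2.29 = 4.488.
-3.54 − 4.488 = -8.028; -3.54 + 4.488 = 0.948.

[-8.028, 0.948]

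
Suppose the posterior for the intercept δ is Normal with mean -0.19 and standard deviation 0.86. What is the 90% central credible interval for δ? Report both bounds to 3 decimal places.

[-1.605, 1.225]

The posterior is symmetric, so the 90% equal-tailed interval is δ = -0.19 ± z·0.86 with z = 1.645.
Half-width: 1.645 × 0.86 = 1.415.
-0.19 − 1.415 = -1.605; -0.19 + 1.415 = 1.225.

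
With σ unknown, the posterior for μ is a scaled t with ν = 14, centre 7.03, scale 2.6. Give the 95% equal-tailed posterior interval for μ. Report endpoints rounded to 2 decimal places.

The t_14 distribution is symmetric; the 95% interval is 7.03 ± t·2.6 with t_{0.975,14} = 2.145.
Half-width: 2.145 × 2.6 = 5.58.
7.03 − 5.58 = 1.45; 7.03 + 5.58 = 12.61.

[1.45, 12.61]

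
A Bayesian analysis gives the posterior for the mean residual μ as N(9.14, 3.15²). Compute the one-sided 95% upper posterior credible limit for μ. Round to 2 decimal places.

Need U with P(μ ≤ U) = 0.95: U = 9.14 + z_{0.05}·3.15.
z = 1.645; U = 9.14 + 1.645 × 3.15 = 14.32.

14.32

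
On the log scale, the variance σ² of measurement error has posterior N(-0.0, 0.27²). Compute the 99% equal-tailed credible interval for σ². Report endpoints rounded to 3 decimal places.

On the log scale the 99% interval is -0.0 ± 2.576 × 0.27 = [-0.6955, 0.6955].
Exponentiate: [e^-0.6955, e^0.6955] = [0.499, 2.005].

[0.499, 2.005]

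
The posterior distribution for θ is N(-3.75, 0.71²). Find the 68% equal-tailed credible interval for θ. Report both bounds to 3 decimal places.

[-4.456, -3.044]

The posterior is symmetric, so the 68% equal-tailed interval is θ = -3.75 ± z·0.71 with z = 0.994.
Half-width: 0.994 × 0.71 = 0.706.
-3.75 − 0.706 = -4.456; -3.75 + 0.706 = -3.044.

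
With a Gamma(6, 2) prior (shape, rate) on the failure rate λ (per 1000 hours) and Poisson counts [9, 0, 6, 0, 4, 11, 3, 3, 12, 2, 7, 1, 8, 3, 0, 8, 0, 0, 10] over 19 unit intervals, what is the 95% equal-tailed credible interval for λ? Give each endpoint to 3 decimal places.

Posterior: Gamma(6+87, 2+19) = Gamma(93, 21) (shape, rate).
Equal-tailed 95% interval: Gamma(93, 21) quantiles at 0.025 and 0.975.
Posterior mean ≈ 4.429, SD ≈ 0.459; a Normal approximation gives roughly [3.529, 5.329].
Exact: lower = 3.574; upper = 5.373.

[3.574, 5.373]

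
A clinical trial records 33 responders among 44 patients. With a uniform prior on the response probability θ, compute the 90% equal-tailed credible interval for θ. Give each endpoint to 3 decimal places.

Posterior: Beta(1+33, 1+11) = Beta(34, 12).
Equal-tailed 90% interval: the 0.05 and 0.95 quantiles of Beta(34, 12).
Posterior mean ≈ 0.739, SD ≈ 0.064; a Normal approximation gives roughly [0.634, 0.844].
Exact: F⁻¹(0.05) = 0.628; F⁻¹(0.95) = 0.838.

[0.628, 0.838]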